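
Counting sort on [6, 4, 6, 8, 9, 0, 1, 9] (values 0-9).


Input: [6, 4, 6, 8, 9, 0, 1, 9]
Counts: [1, 1, 0, 0, 1, 0, 2, 0, 1, 2]

Sorted: [0, 1, 4, 6, 6, 8, 9, 9]


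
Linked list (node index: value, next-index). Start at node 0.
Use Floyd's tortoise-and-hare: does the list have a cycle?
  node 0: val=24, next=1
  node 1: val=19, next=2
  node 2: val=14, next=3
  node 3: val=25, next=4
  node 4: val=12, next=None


Floyd's tortoise (slow, +1) and hare (fast, +2):
  init: slow=0, fast=0
  step 1: slow=1, fast=2
  step 2: slow=2, fast=4
  step 3: fast -> None, no cycle

Cycle: no


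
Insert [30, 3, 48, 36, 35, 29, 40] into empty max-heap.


Insert 30: [30]
Insert 3: [30, 3]
Insert 48: [48, 3, 30]
Insert 36: [48, 36, 30, 3]
Insert 35: [48, 36, 30, 3, 35]
Insert 29: [48, 36, 30, 3, 35, 29]
Insert 40: [48, 36, 40, 3, 35, 29, 30]

Final heap: [48, 36, 40, 3, 35, 29, 30]


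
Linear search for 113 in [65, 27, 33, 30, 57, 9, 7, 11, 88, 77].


i=0: 65!=113
i=1: 27!=113
i=2: 33!=113
i=3: 30!=113
i=4: 57!=113
i=5: 9!=113
i=6: 7!=113
i=7: 11!=113
i=8: 88!=113
i=9: 77!=113

Not found, 10 comps


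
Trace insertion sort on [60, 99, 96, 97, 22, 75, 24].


Initial: [60, 99, 96, 97, 22, 75, 24]
Insert 99: [60, 99, 96, 97, 22, 75, 24]
Insert 96: [60, 96, 99, 97, 22, 75, 24]
Insert 97: [60, 96, 97, 99, 22, 75, 24]
Insert 22: [22, 60, 96, 97, 99, 75, 24]
Insert 75: [22, 60, 75, 96, 97, 99, 24]
Insert 24: [22, 24, 60, 75, 96, 97, 99]

Sorted: [22, 24, 60, 75, 96, 97, 99]


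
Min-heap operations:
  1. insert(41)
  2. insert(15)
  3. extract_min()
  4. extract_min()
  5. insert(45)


insert(41) -> [41]
insert(15) -> [15, 41]
extract_min()->15, [41]
extract_min()->41, []
insert(45) -> [45]

Final heap: [45]


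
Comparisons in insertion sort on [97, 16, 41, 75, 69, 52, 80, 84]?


Algorithm: insertion sort
Input: [97, 16, 41, 75, 69, 52, 80, 84]
Sorted: [16, 41, 52, 69, 75, 80, 84, 97]

16


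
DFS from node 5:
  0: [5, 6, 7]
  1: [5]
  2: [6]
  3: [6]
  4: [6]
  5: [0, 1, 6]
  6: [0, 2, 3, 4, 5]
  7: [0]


Visit 5, push [6, 1, 0]
Visit 0, push [7, 6]
Visit 6, push [4, 3, 2]
Visit 2, push []
Visit 3, push []
Visit 4, push []
Visit 7, push []
Visit 1, push []

DFS order: [5, 0, 6, 2, 3, 4, 7, 1]


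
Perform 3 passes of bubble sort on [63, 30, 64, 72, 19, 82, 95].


Initial: [63, 30, 64, 72, 19, 82, 95]
Pass 1: [30, 63, 64, 19, 72, 82, 95] (2 swaps)
Pass 2: [30, 63, 19, 64, 72, 82, 95] (1 swaps)
Pass 3: [30, 19, 63, 64, 72, 82, 95] (1 swaps)

After 3 passes: [30, 19, 63, 64, 72, 82, 95]


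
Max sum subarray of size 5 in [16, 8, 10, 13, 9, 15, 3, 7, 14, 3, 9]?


[0:5]: 56
[1:6]: 55
[2:7]: 50
[3:8]: 47
[4:9]: 48
[5:10]: 42
[6:11]: 36

Max: 56 at [0:5]


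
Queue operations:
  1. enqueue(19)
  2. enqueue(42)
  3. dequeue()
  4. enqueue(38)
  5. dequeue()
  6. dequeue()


enqueue(19) -> [19]
enqueue(42) -> [19, 42]
dequeue()->19, [42]
enqueue(38) -> [42, 38]
dequeue()->42, [38]
dequeue()->38, []

Final queue: []


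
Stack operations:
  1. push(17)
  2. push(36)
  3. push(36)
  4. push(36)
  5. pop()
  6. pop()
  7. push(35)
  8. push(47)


push(17) -> [17]
push(36) -> [17, 36]
push(36) -> [17, 36, 36]
push(36) -> [17, 36, 36, 36]
pop()->36, [17, 36, 36]
pop()->36, [17, 36]
push(35) -> [17, 36, 35]
push(47) -> [17, 36, 35, 47]

Final stack: [17, 36, 35, 47]


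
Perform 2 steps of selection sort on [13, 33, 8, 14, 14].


Initial: [13, 33, 8, 14, 14]
Step 1: min=8 at 2
  Swap: [8, 33, 13, 14, 14]
Step 2: min=13 at 2
  Swap: [8, 13, 33, 14, 14]

After 2 steps: [8, 13, 33, 14, 14]


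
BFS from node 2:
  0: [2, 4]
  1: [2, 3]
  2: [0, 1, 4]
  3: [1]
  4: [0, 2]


Visit 2, enqueue [0, 1, 4]
Visit 0, enqueue []
Visit 1, enqueue [3]
Visit 4, enqueue []
Visit 3, enqueue []

BFS order: [2, 0, 1, 4, 3]


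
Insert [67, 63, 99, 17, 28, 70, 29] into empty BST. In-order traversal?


Insert 67: root
Insert 63: L from 67
Insert 99: R from 67
Insert 17: L from 67 -> L from 63
Insert 28: L from 67 -> L from 63 -> R from 17
Insert 70: R from 67 -> L from 99
Insert 29: L from 67 -> L from 63 -> R from 17 -> R from 28

In-order: [17, 28, 29, 63, 67, 70, 99]


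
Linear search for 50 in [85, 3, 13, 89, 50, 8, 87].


i=0: 85!=50
i=1: 3!=50
i=2: 13!=50
i=3: 89!=50
i=4: 50==50 found!

Found at 4, 5 comps


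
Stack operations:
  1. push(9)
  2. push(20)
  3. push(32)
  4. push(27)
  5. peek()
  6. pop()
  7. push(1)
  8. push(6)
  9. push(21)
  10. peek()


push(9) -> [9]
push(20) -> [9, 20]
push(32) -> [9, 20, 32]
push(27) -> [9, 20, 32, 27]
peek()->27
pop()->27, [9, 20, 32]
push(1) -> [9, 20, 32, 1]
push(6) -> [9, 20, 32, 1, 6]
push(21) -> [9, 20, 32, 1, 6, 21]
peek()->21

Final stack: [9, 20, 32, 1, 6, 21]


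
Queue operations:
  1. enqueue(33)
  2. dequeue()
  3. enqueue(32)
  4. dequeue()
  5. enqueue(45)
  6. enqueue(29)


enqueue(33) -> [33]
dequeue()->33, []
enqueue(32) -> [32]
dequeue()->32, []
enqueue(45) -> [45]
enqueue(29) -> [45, 29]

Final queue: [45, 29]


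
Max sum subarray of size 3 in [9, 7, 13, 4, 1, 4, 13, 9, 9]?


[0:3]: 29
[1:4]: 24
[2:5]: 18
[3:6]: 9
[4:7]: 18
[5:8]: 26
[6:9]: 31

Max: 31 at [6:9]


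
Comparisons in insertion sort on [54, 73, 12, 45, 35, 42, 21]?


Algorithm: insertion sort
Input: [54, 73, 12, 45, 35, 42, 21]
Sorted: [12, 21, 35, 42, 45, 54, 73]

20


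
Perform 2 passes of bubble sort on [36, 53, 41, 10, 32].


Initial: [36, 53, 41, 10, 32]
Pass 1: [36, 41, 10, 32, 53] (3 swaps)
Pass 2: [36, 10, 32, 41, 53] (2 swaps)

After 2 passes: [36, 10, 32, 41, 53]


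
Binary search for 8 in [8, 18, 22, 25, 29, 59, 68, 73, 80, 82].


Step 1: lo=0, hi=9, mid=4, val=29
Step 2: lo=0, hi=3, mid=1, val=18
Step 3: lo=0, hi=0, mid=0, val=8

Found at index 0


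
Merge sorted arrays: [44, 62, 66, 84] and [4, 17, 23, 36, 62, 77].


Take 4 from B
Take 17 from B
Take 23 from B
Take 36 from B
Take 44 from A
Take 62 from A
Take 62 from B
Take 66 from A
Take 77 from B

Merged: [4, 17, 23, 36, 44, 62, 62, 66, 77, 84]


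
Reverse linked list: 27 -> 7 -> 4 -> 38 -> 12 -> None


Step 1: curr=27, set curr.next=prev(None) | reversed so far: 27
Step 2: curr=7, set curr.next=prev(27) | reversed so far: 7 -> 27
Step 3: curr=4, set curr.next=prev(7) | reversed so far: 4 -> 7 -> 27
Step 4: curr=38, set curr.next=prev(4) | reversed so far: 38 -> 4 -> 7 -> 27
Step 5: curr=12, set curr.next=prev(38) | reversed so far: 12 -> 38 -> 4 -> 7 -> 27

12 -> 38 -> 4 -> 7 -> 27 -> None


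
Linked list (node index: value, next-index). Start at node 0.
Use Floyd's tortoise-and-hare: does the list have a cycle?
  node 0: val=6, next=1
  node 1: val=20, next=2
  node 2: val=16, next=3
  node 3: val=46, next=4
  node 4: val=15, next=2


Floyd's tortoise (slow, +1) and hare (fast, +2):
  init: slow=0, fast=0
  step 1: slow=1, fast=2
  step 2: slow=2, fast=4
  step 3: slow=3, fast=3
  slow == fast at node 3: cycle detected

Cycle: yes


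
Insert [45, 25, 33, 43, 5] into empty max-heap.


Insert 45: [45]
Insert 25: [45, 25]
Insert 33: [45, 25, 33]
Insert 43: [45, 43, 33, 25]
Insert 5: [45, 43, 33, 25, 5]

Final heap: [45, 43, 33, 25, 5]


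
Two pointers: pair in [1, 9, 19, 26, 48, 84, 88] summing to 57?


lo=0(1)+hi=6(88)=89
lo=0(1)+hi=5(84)=85
lo=0(1)+hi=4(48)=49
lo=1(9)+hi=4(48)=57

Yes: 9+48=57


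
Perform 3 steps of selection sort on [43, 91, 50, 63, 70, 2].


Initial: [43, 91, 50, 63, 70, 2]
Step 1: min=2 at 5
  Swap: [2, 91, 50, 63, 70, 43]
Step 2: min=43 at 5
  Swap: [2, 43, 50, 63, 70, 91]
Step 3: min=50 at 2
  Swap: [2, 43, 50, 63, 70, 91]

After 3 steps: [2, 43, 50, 63, 70, 91]


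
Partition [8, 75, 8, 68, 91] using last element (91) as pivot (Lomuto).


Pivot: 91
  8 <= 91: advance i (no swap)
  75 <= 91: advance i (no swap)
  8 <= 91: advance i (no swap)
  68 <= 91: advance i (no swap)
Place pivot at 4: [8, 75, 8, 68, 91]

Partitioned: [8, 75, 8, 68, 91]


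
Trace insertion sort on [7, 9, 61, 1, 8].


Initial: [7, 9, 61, 1, 8]
Insert 9: [7, 9, 61, 1, 8]
Insert 61: [7, 9, 61, 1, 8]
Insert 1: [1, 7, 9, 61, 8]
Insert 8: [1, 7, 8, 9, 61]

Sorted: [1, 7, 8, 9, 61]


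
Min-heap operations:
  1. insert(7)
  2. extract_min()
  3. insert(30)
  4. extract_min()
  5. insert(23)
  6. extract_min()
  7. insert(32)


insert(7) -> [7]
extract_min()->7, []
insert(30) -> [30]
extract_min()->30, []
insert(23) -> [23]
extract_min()->23, []
insert(32) -> [32]

Final heap: [32]


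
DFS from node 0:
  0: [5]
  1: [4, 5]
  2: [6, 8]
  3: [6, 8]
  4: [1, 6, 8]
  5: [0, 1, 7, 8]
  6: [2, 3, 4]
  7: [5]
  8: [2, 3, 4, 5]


Visit 0, push [5]
Visit 5, push [8, 7, 1]
Visit 1, push [4]
Visit 4, push [8, 6]
Visit 6, push [3, 2]
Visit 2, push [8]
Visit 8, push [3]
Visit 3, push []
Visit 7, push []

DFS order: [0, 5, 1, 4, 6, 2, 8, 3, 7]


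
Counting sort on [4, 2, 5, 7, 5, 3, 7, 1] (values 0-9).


Input: [4, 2, 5, 7, 5, 3, 7, 1]
Counts: [0, 1, 1, 1, 1, 2, 0, 2, 0, 0]

Sorted: [1, 2, 3, 4, 5, 5, 7, 7]


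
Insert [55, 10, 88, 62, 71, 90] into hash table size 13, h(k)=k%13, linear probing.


Insert 55: h=3 -> slot 3
Insert 10: h=10 -> slot 10
Insert 88: h=10, 1 probes -> slot 11
Insert 62: h=10, 2 probes -> slot 12
Insert 71: h=6 -> slot 6
Insert 90: h=12, 1 probes -> slot 0

Table: [90, None, None, 55, None, None, 71, None, None, None, 10, 88, 62]


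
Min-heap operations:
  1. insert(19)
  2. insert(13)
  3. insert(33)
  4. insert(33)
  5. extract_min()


insert(19) -> [19]
insert(13) -> [13, 19]
insert(33) -> [13, 19, 33]
insert(33) -> [13, 19, 33, 33]
extract_min()->13, [19, 33, 33]

Final heap: [19, 33, 33]


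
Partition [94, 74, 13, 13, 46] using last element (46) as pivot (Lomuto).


Pivot: 46
  13 <= 46: swap -> [13, 74, 94, 13, 46]
  13 <= 46: swap -> [13, 13, 94, 74, 46]
Place pivot at 2: [13, 13, 46, 74, 94]

Partitioned: [13, 13, 46, 74, 94]


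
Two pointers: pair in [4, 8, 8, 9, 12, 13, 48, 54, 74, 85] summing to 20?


lo=0(4)+hi=9(85)=89
lo=0(4)+hi=8(74)=78
lo=0(4)+hi=7(54)=58
lo=0(4)+hi=6(48)=52
lo=0(4)+hi=5(13)=17
lo=1(8)+hi=5(13)=21
lo=1(8)+hi=4(12)=20

Yes: 8+12=20


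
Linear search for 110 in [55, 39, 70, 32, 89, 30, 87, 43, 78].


i=0: 55!=110
i=1: 39!=110
i=2: 70!=110
i=3: 32!=110
i=4: 89!=110
i=5: 30!=110
i=6: 87!=110
i=7: 43!=110
i=8: 78!=110

Not found, 9 comps


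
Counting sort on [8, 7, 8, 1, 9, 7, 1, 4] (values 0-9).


Input: [8, 7, 8, 1, 9, 7, 1, 4]
Counts: [0, 2, 0, 0, 1, 0, 0, 2, 2, 1]

Sorted: [1, 1, 4, 7, 7, 8, 8, 9]


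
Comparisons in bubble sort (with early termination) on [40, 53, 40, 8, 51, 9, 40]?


Algorithm: bubble sort (with early termination)
Input: [40, 53, 40, 8, 51, 9, 40]
Sorted: [8, 9, 40, 40, 40, 51, 53]

20


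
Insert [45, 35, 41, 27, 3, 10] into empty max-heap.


Insert 45: [45]
Insert 35: [45, 35]
Insert 41: [45, 35, 41]
Insert 27: [45, 35, 41, 27]
Insert 3: [45, 35, 41, 27, 3]
Insert 10: [45, 35, 41, 27, 3, 10]

Final heap: [45, 35, 41, 27, 3, 10]


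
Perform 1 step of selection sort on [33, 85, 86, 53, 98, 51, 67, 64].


Initial: [33, 85, 86, 53, 98, 51, 67, 64]
Step 1: min=33 at 0
  Swap: [33, 85, 86, 53, 98, 51, 67, 64]

After 1 step: [33, 85, 86, 53, 98, 51, 67, 64]


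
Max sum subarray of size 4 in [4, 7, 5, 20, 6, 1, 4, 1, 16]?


[0:4]: 36
[1:5]: 38
[2:6]: 32
[3:7]: 31
[4:8]: 12
[5:9]: 22

Max: 38 at [1:5]


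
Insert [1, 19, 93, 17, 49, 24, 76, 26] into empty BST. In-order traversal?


Insert 1: root
Insert 19: R from 1
Insert 93: R from 1 -> R from 19
Insert 17: R from 1 -> L from 19
Insert 49: R from 1 -> R from 19 -> L from 93
Insert 24: R from 1 -> R from 19 -> L from 93 -> L from 49
Insert 76: R from 1 -> R from 19 -> L from 93 -> R from 49
Insert 26: R from 1 -> R from 19 -> L from 93 -> L from 49 -> R from 24

In-order: [1, 17, 19, 24, 26, 49, 76, 93]


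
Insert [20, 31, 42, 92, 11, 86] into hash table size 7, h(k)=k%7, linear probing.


Insert 20: h=6 -> slot 6
Insert 31: h=3 -> slot 3
Insert 42: h=0 -> slot 0
Insert 92: h=1 -> slot 1
Insert 11: h=4 -> slot 4
Insert 86: h=2 -> slot 2

Table: [42, 92, 86, 31, 11, None, 20]


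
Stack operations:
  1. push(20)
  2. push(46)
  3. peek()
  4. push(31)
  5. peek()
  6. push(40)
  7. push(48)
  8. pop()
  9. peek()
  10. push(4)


push(20) -> [20]
push(46) -> [20, 46]
peek()->46
push(31) -> [20, 46, 31]
peek()->31
push(40) -> [20, 46, 31, 40]
push(48) -> [20, 46, 31, 40, 48]
pop()->48, [20, 46, 31, 40]
peek()->40
push(4) -> [20, 46, 31, 40, 4]

Final stack: [20, 46, 31, 40, 4]


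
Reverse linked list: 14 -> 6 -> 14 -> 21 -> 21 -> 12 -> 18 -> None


Step 1: curr=14, set curr.next=prev(None) | reversed so far: 14
Step 2: curr=6, set curr.next=prev(14) | reversed so far: 6 -> 14
Step 3: curr=14, set curr.next=prev(6) | reversed so far: 14 -> 6 -> 14
Step 4: curr=21, set curr.next=prev(14) | reversed so far: 21 -> 14 -> 6 -> 14
Step 5: curr=21, set curr.next=prev(21) | reversed so far: 21 -> 21 -> 14 -> 6 -> 14
Step 6: curr=12, set curr.next=prev(21) | reversed so far: 12 -> 21 -> 21 -> 14 -> 6 -> 14
Step 7: curr=18, set curr.next=prev(12) | reversed so far: 18 -> 12 -> 21 -> 21 -> 14 -> 6 -> 14

18 -> 12 -> 21 -> 21 -> 14 -> 6 -> 14 -> None


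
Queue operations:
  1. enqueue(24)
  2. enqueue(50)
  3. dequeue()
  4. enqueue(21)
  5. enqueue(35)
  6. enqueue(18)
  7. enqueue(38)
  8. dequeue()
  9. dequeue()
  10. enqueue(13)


enqueue(24) -> [24]
enqueue(50) -> [24, 50]
dequeue()->24, [50]
enqueue(21) -> [50, 21]
enqueue(35) -> [50, 21, 35]
enqueue(18) -> [50, 21, 35, 18]
enqueue(38) -> [50, 21, 35, 18, 38]
dequeue()->50, [21, 35, 18, 38]
dequeue()->21, [35, 18, 38]
enqueue(13) -> [35, 18, 38, 13]

Final queue: [35, 18, 38, 13]


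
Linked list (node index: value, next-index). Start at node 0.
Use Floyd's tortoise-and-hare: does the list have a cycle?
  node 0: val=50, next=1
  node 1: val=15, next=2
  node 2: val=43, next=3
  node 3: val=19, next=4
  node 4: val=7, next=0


Floyd's tortoise (slow, +1) and hare (fast, +2):
  init: slow=0, fast=0
  step 1: slow=1, fast=2
  step 2: slow=2, fast=4
  step 3: slow=3, fast=1
  step 4: slow=4, fast=3
  step 5: slow=0, fast=0
  slow == fast at node 0: cycle detected

Cycle: yes


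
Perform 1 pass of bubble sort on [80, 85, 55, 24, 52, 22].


Initial: [80, 85, 55, 24, 52, 22]
Pass 1: [80, 55, 24, 52, 22, 85] (4 swaps)

After 1 pass: [80, 55, 24, 52, 22, 85]


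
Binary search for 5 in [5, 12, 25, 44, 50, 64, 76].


Step 1: lo=0, hi=6, mid=3, val=44
Step 2: lo=0, hi=2, mid=1, val=12
Step 3: lo=0, hi=0, mid=0, val=5

Found at index 0


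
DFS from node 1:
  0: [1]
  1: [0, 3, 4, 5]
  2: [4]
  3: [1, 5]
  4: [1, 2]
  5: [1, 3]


Visit 1, push [5, 4, 3, 0]
Visit 0, push []
Visit 3, push [5]
Visit 5, push []
Visit 4, push [2]
Visit 2, push []

DFS order: [1, 0, 3, 5, 4, 2]


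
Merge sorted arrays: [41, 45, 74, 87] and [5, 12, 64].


Take 5 from B
Take 12 from B
Take 41 from A
Take 45 from A
Take 64 from B

Merged: [5, 12, 41, 45, 64, 74, 87]


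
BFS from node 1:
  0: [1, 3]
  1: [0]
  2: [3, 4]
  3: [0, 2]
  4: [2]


Visit 1, enqueue [0]
Visit 0, enqueue [3]
Visit 3, enqueue [2]
Visit 2, enqueue [4]
Visit 4, enqueue []

BFS order: [1, 0, 3, 2, 4]


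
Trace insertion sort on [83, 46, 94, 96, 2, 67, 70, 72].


Initial: [83, 46, 94, 96, 2, 67, 70, 72]
Insert 46: [46, 83, 94, 96, 2, 67, 70, 72]
Insert 94: [46, 83, 94, 96, 2, 67, 70, 72]
Insert 96: [46, 83, 94, 96, 2, 67, 70, 72]
Insert 2: [2, 46, 83, 94, 96, 67, 70, 72]
Insert 67: [2, 46, 67, 83, 94, 96, 70, 72]
Insert 70: [2, 46, 67, 70, 83, 94, 96, 72]
Insert 72: [2, 46, 67, 70, 72, 83, 94, 96]

Sorted: [2, 46, 67, 70, 72, 83, 94, 96]


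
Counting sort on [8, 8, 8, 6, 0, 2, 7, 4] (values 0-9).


Input: [8, 8, 8, 6, 0, 2, 7, 4]
Counts: [1, 0, 1, 0, 1, 0, 1, 1, 3, 0]

Sorted: [0, 2, 4, 6, 7, 8, 8, 8]


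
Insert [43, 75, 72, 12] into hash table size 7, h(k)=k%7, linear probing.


Insert 43: h=1 -> slot 1
Insert 75: h=5 -> slot 5
Insert 72: h=2 -> slot 2
Insert 12: h=5, 1 probes -> slot 6

Table: [None, 43, 72, None, None, 75, 12]


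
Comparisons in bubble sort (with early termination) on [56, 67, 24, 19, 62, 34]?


Algorithm: bubble sort (with early termination)
Input: [56, 67, 24, 19, 62, 34]
Sorted: [19, 24, 34, 56, 62, 67]

14


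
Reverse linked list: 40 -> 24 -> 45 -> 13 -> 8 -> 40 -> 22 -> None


Step 1: curr=40, set curr.next=prev(None) | reversed so far: 40
Step 2: curr=24, set curr.next=prev(40) | reversed so far: 24 -> 40
Step 3: curr=45, set curr.next=prev(24) | reversed so far: 45 -> 24 -> 40
Step 4: curr=13, set curr.next=prev(45) | reversed so far: 13 -> 45 -> 24 -> 40
Step 5: curr=8, set curr.next=prev(13) | reversed so far: 8 -> 13 -> 45 -> 24 -> 40
Step 6: curr=40, set curr.next=prev(8) | reversed so far: 40 -> 8 -> 13 -> 45 -> 24 -> 40
Step 7: curr=22, set curr.next=prev(40) | reversed so far: 22 -> 40 -> 8 -> 13 -> 45 -> 24 -> 40

22 -> 40 -> 8 -> 13 -> 45 -> 24 -> 40 -> None


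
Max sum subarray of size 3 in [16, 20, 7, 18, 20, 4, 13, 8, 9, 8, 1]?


[0:3]: 43
[1:4]: 45
[2:5]: 45
[3:6]: 42
[4:7]: 37
[5:8]: 25
[6:9]: 30
[7:10]: 25
[8:11]: 18

Max: 45 at [1:4]


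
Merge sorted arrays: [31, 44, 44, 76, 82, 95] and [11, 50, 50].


Take 11 from B
Take 31 from A
Take 44 from A
Take 44 from A
Take 50 from B
Take 50 from B

Merged: [11, 31, 44, 44, 50, 50, 76, 82, 95]


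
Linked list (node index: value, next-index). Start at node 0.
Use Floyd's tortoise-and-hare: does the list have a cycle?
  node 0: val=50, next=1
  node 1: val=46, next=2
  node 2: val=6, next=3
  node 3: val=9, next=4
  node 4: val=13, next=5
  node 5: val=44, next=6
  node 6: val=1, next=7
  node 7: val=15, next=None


Floyd's tortoise (slow, +1) and hare (fast, +2):
  init: slow=0, fast=0
  step 1: slow=1, fast=2
  step 2: slow=2, fast=4
  step 3: slow=3, fast=6
  step 4: fast 6->7->None, no cycle

Cycle: no


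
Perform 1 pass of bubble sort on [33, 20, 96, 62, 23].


Initial: [33, 20, 96, 62, 23]
Pass 1: [20, 33, 62, 23, 96] (3 swaps)

After 1 pass: [20, 33, 62, 23, 96]


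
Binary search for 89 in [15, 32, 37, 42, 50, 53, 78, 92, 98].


Step 1: lo=0, hi=8, mid=4, val=50
Step 2: lo=5, hi=8, mid=6, val=78
Step 3: lo=7, hi=8, mid=7, val=92

Not found


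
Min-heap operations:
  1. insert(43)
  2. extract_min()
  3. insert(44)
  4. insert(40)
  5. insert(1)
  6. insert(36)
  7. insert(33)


insert(43) -> [43]
extract_min()->43, []
insert(44) -> [44]
insert(40) -> [40, 44]
insert(1) -> [1, 44, 40]
insert(36) -> [1, 36, 40, 44]
insert(33) -> [1, 33, 40, 44, 36]

Final heap: [1, 33, 40, 44, 36]


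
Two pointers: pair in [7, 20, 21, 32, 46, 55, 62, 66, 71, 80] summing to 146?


lo=0(7)+hi=9(80)=87
lo=1(20)+hi=9(80)=100
lo=2(21)+hi=9(80)=101
lo=3(32)+hi=9(80)=112
lo=4(46)+hi=9(80)=126
lo=5(55)+hi=9(80)=135
lo=6(62)+hi=9(80)=142
lo=7(66)+hi=9(80)=146

Yes: 66+80=146


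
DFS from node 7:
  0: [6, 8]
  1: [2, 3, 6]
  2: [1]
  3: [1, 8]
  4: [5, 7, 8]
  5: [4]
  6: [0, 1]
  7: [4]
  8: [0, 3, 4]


Visit 7, push [4]
Visit 4, push [8, 5]
Visit 5, push []
Visit 8, push [3, 0]
Visit 0, push [6]
Visit 6, push [1]
Visit 1, push [3, 2]
Visit 2, push []
Visit 3, push []

DFS order: [7, 4, 5, 8, 0, 6, 1, 2, 3]


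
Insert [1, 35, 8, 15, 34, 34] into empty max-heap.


Insert 1: [1]
Insert 35: [35, 1]
Insert 8: [35, 1, 8]
Insert 15: [35, 15, 8, 1]
Insert 34: [35, 34, 8, 1, 15]
Insert 34: [35, 34, 34, 1, 15, 8]

Final heap: [35, 34, 34, 1, 15, 8]


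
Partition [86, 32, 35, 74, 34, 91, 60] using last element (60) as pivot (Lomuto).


Pivot: 60
  32 <= 60: swap -> [32, 86, 35, 74, 34, 91, 60]
  35 <= 60: swap -> [32, 35, 86, 74, 34, 91, 60]
  34 <= 60: swap -> [32, 35, 34, 74, 86, 91, 60]
Place pivot at 3: [32, 35, 34, 60, 86, 91, 74]

Partitioned: [32, 35, 34, 60, 86, 91, 74]


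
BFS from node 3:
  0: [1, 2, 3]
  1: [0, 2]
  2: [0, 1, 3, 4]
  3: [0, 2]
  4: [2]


Visit 3, enqueue [0, 2]
Visit 0, enqueue [1]
Visit 2, enqueue [4]
Visit 1, enqueue []
Visit 4, enqueue []

BFS order: [3, 0, 2, 1, 4]


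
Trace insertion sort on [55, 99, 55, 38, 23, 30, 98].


Initial: [55, 99, 55, 38, 23, 30, 98]
Insert 99: [55, 99, 55, 38, 23, 30, 98]
Insert 55: [55, 55, 99, 38, 23, 30, 98]
Insert 38: [38, 55, 55, 99, 23, 30, 98]
Insert 23: [23, 38, 55, 55, 99, 30, 98]
Insert 30: [23, 30, 38, 55, 55, 99, 98]
Insert 98: [23, 30, 38, 55, 55, 98, 99]

Sorted: [23, 30, 38, 55, 55, 98, 99]


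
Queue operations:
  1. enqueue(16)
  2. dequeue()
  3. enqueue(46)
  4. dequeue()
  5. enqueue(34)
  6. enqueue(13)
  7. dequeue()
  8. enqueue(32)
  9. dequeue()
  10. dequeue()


enqueue(16) -> [16]
dequeue()->16, []
enqueue(46) -> [46]
dequeue()->46, []
enqueue(34) -> [34]
enqueue(13) -> [34, 13]
dequeue()->34, [13]
enqueue(32) -> [13, 32]
dequeue()->13, [32]
dequeue()->32, []

Final queue: []


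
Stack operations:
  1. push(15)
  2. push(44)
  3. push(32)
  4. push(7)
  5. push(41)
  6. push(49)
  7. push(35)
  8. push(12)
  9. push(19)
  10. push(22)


push(15) -> [15]
push(44) -> [15, 44]
push(32) -> [15, 44, 32]
push(7) -> [15, 44, 32, 7]
push(41) -> [15, 44, 32, 7, 41]
push(49) -> [15, 44, 32, 7, 41, 49]
push(35) -> [15, 44, 32, 7, 41, 49, 35]
push(12) -> [15, 44, 32, 7, 41, 49, 35, 12]
push(19) -> [15, 44, 32, 7, 41, 49, 35, 12, 19]
push(22) -> [15, 44, 32, 7, 41, 49, 35, 12, 19, 22]

Final stack: [15, 44, 32, 7, 41, 49, 35, 12, 19, 22]


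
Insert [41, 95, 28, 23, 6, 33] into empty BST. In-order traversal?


Insert 41: root
Insert 95: R from 41
Insert 28: L from 41
Insert 23: L from 41 -> L from 28
Insert 6: L from 41 -> L from 28 -> L from 23
Insert 33: L from 41 -> R from 28

In-order: [6, 23, 28, 33, 41, 95]


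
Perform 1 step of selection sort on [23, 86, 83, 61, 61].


Initial: [23, 86, 83, 61, 61]
Step 1: min=23 at 0
  Swap: [23, 86, 83, 61, 61]

After 1 step: [23, 86, 83, 61, 61]


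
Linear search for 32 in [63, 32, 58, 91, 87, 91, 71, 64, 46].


i=0: 63!=32
i=1: 32==32 found!

Found at 1, 2 comps


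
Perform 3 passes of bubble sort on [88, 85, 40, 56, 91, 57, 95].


Initial: [88, 85, 40, 56, 91, 57, 95]
Pass 1: [85, 40, 56, 88, 57, 91, 95] (4 swaps)
Pass 2: [40, 56, 85, 57, 88, 91, 95] (3 swaps)
Pass 3: [40, 56, 57, 85, 88, 91, 95] (1 swaps)

After 3 passes: [40, 56, 57, 85, 88, 91, 95]


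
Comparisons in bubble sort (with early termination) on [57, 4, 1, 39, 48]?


Algorithm: bubble sort (with early termination)
Input: [57, 4, 1, 39, 48]
Sorted: [1, 4, 39, 48, 57]

9


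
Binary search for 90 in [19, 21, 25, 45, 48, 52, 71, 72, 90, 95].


Step 1: lo=0, hi=9, mid=4, val=48
Step 2: lo=5, hi=9, mid=7, val=72
Step 3: lo=8, hi=9, mid=8, val=90

Found at index 8


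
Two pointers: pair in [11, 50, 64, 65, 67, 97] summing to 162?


lo=0(11)+hi=5(97)=108
lo=1(50)+hi=5(97)=147
lo=2(64)+hi=5(97)=161
lo=3(65)+hi=5(97)=162

Yes: 65+97=162


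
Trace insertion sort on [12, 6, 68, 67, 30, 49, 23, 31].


Initial: [12, 6, 68, 67, 30, 49, 23, 31]
Insert 6: [6, 12, 68, 67, 30, 49, 23, 31]
Insert 68: [6, 12, 68, 67, 30, 49, 23, 31]
Insert 67: [6, 12, 67, 68, 30, 49, 23, 31]
Insert 30: [6, 12, 30, 67, 68, 49, 23, 31]
Insert 49: [6, 12, 30, 49, 67, 68, 23, 31]
Insert 23: [6, 12, 23, 30, 49, 67, 68, 31]
Insert 31: [6, 12, 23, 30, 31, 49, 67, 68]

Sorted: [6, 12, 23, 30, 31, 49, 67, 68]


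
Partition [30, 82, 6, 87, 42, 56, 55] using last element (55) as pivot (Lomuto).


Pivot: 55
  30 <= 55: advance i (no swap)
  6 <= 55: swap -> [30, 6, 82, 87, 42, 56, 55]
  42 <= 55: swap -> [30, 6, 42, 87, 82, 56, 55]
Place pivot at 3: [30, 6, 42, 55, 82, 56, 87]

Partitioned: [30, 6, 42, 55, 82, 56, 87]


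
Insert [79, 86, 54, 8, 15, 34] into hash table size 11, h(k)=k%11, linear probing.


Insert 79: h=2 -> slot 2
Insert 86: h=9 -> slot 9
Insert 54: h=10 -> slot 10
Insert 8: h=8 -> slot 8
Insert 15: h=4 -> slot 4
Insert 34: h=1 -> slot 1

Table: [None, 34, 79, None, 15, None, None, None, 8, 86, 54]


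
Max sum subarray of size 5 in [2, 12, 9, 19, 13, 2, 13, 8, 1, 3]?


[0:5]: 55
[1:6]: 55
[2:7]: 56
[3:8]: 55
[4:9]: 37
[5:10]: 27

Max: 56 at [2:7]


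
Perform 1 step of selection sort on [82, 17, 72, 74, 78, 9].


Initial: [82, 17, 72, 74, 78, 9]
Step 1: min=9 at 5
  Swap: [9, 17, 72, 74, 78, 82]

After 1 step: [9, 17, 72, 74, 78, 82]


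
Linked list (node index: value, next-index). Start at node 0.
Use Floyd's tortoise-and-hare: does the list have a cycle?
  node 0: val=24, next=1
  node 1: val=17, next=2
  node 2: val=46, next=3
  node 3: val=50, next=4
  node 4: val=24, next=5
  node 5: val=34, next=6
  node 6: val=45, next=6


Floyd's tortoise (slow, +1) and hare (fast, +2):
  init: slow=0, fast=0
  step 1: slow=1, fast=2
  step 2: slow=2, fast=4
  step 3: slow=3, fast=6
  step 4: slow=4, fast=6
  step 5: slow=5, fast=6
  step 6: slow=6, fast=6
  slow == fast at node 6: cycle detected

Cycle: yes


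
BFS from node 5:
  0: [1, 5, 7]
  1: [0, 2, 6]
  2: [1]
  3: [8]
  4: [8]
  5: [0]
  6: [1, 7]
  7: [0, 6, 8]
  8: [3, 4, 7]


Visit 5, enqueue [0]
Visit 0, enqueue [1, 7]
Visit 1, enqueue [2, 6]
Visit 7, enqueue [8]
Visit 2, enqueue []
Visit 6, enqueue []
Visit 8, enqueue [3, 4]
Visit 3, enqueue []
Visit 4, enqueue []

BFS order: [5, 0, 1, 7, 2, 6, 8, 3, 4]


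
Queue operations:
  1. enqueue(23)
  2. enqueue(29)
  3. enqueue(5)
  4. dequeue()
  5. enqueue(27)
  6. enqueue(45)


enqueue(23) -> [23]
enqueue(29) -> [23, 29]
enqueue(5) -> [23, 29, 5]
dequeue()->23, [29, 5]
enqueue(27) -> [29, 5, 27]
enqueue(45) -> [29, 5, 27, 45]

Final queue: [29, 5, 27, 45]


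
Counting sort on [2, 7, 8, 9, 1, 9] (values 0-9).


Input: [2, 7, 8, 9, 1, 9]
Counts: [0, 1, 1, 0, 0, 0, 0, 1, 1, 2]

Sorted: [1, 2, 7, 8, 9, 9]


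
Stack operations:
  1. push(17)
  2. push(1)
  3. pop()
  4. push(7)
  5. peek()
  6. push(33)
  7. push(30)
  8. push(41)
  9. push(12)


push(17) -> [17]
push(1) -> [17, 1]
pop()->1, [17]
push(7) -> [17, 7]
peek()->7
push(33) -> [17, 7, 33]
push(30) -> [17, 7, 33, 30]
push(41) -> [17, 7, 33, 30, 41]
push(12) -> [17, 7, 33, 30, 41, 12]

Final stack: [17, 7, 33, 30, 41, 12]


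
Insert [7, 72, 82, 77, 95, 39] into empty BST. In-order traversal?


Insert 7: root
Insert 72: R from 7
Insert 82: R from 7 -> R from 72
Insert 77: R from 7 -> R from 72 -> L from 82
Insert 95: R from 7 -> R from 72 -> R from 82
Insert 39: R from 7 -> L from 72

In-order: [7, 39, 72, 77, 82, 95]


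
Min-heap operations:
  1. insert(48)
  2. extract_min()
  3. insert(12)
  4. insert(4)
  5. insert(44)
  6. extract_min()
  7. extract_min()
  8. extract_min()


insert(48) -> [48]
extract_min()->48, []
insert(12) -> [12]
insert(4) -> [4, 12]
insert(44) -> [4, 12, 44]
extract_min()->4, [12, 44]
extract_min()->12, [44]
extract_min()->44, []

Final heap: []


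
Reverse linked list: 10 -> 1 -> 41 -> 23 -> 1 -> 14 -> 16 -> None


Step 1: curr=10, set curr.next=prev(None) | reversed so far: 10
Step 2: curr=1, set curr.next=prev(10) | reversed so far: 1 -> 10
Step 3: curr=41, set curr.next=prev(1) | reversed so far: 41 -> 1 -> 10
Step 4: curr=23, set curr.next=prev(41) | reversed so far: 23 -> 41 -> 1 -> 10
Step 5: curr=1, set curr.next=prev(23) | reversed so far: 1 -> 23 -> 41 -> 1 -> 10
Step 6: curr=14, set curr.next=prev(1) | reversed so far: 14 -> 1 -> 23 -> 41 -> 1 -> 10
Step 7: curr=16, set curr.next=prev(14) | reversed so far: 16 -> 14 -> 1 -> 23 -> 41 -> 1 -> 10

16 -> 14 -> 1 -> 23 -> 41 -> 1 -> 10 -> None


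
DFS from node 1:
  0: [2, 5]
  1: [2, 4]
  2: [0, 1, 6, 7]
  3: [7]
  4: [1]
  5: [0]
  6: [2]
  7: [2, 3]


Visit 1, push [4, 2]
Visit 2, push [7, 6, 0]
Visit 0, push [5]
Visit 5, push []
Visit 6, push []
Visit 7, push [3]
Visit 3, push []
Visit 4, push []

DFS order: [1, 2, 0, 5, 6, 7, 3, 4]


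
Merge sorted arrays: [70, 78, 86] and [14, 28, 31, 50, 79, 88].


Take 14 from B
Take 28 from B
Take 31 from B
Take 50 from B
Take 70 from A
Take 78 from A
Take 79 from B
Take 86 from A

Merged: [14, 28, 31, 50, 70, 78, 79, 86, 88]


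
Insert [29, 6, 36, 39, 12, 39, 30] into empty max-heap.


Insert 29: [29]
Insert 6: [29, 6]
Insert 36: [36, 6, 29]
Insert 39: [39, 36, 29, 6]
Insert 12: [39, 36, 29, 6, 12]
Insert 39: [39, 36, 39, 6, 12, 29]
Insert 30: [39, 36, 39, 6, 12, 29, 30]

Final heap: [39, 36, 39, 6, 12, 29, 30]


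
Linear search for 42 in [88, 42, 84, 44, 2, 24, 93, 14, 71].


i=0: 88!=42
i=1: 42==42 found!

Found at 1, 2 comps


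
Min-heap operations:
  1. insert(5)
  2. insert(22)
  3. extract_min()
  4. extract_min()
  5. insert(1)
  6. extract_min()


insert(5) -> [5]
insert(22) -> [5, 22]
extract_min()->5, [22]
extract_min()->22, []
insert(1) -> [1]
extract_min()->1, []

Final heap: []


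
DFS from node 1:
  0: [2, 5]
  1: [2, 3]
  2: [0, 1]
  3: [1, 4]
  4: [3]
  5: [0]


Visit 1, push [3, 2]
Visit 2, push [0]
Visit 0, push [5]
Visit 5, push []
Visit 3, push [4]
Visit 4, push []

DFS order: [1, 2, 0, 5, 3, 4]


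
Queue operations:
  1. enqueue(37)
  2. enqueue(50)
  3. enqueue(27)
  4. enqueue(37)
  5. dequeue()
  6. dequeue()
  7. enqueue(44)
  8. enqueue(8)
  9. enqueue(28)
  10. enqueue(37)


enqueue(37) -> [37]
enqueue(50) -> [37, 50]
enqueue(27) -> [37, 50, 27]
enqueue(37) -> [37, 50, 27, 37]
dequeue()->37, [50, 27, 37]
dequeue()->50, [27, 37]
enqueue(44) -> [27, 37, 44]
enqueue(8) -> [27, 37, 44, 8]
enqueue(28) -> [27, 37, 44, 8, 28]
enqueue(37) -> [27, 37, 44, 8, 28, 37]

Final queue: [27, 37, 44, 8, 28, 37]


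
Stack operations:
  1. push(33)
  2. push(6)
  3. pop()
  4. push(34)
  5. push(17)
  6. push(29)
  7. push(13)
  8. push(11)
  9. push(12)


push(33) -> [33]
push(6) -> [33, 6]
pop()->6, [33]
push(34) -> [33, 34]
push(17) -> [33, 34, 17]
push(29) -> [33, 34, 17, 29]
push(13) -> [33, 34, 17, 29, 13]
push(11) -> [33, 34, 17, 29, 13, 11]
push(12) -> [33, 34, 17, 29, 13, 11, 12]

Final stack: [33, 34, 17, 29, 13, 11, 12]


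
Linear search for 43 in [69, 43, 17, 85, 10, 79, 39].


i=0: 69!=43
i=1: 43==43 found!

Found at 1, 2 comps


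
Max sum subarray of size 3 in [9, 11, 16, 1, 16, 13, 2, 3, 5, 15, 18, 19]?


[0:3]: 36
[1:4]: 28
[2:5]: 33
[3:6]: 30
[4:7]: 31
[5:8]: 18
[6:9]: 10
[7:10]: 23
[8:11]: 38
[9:12]: 52

Max: 52 at [9:12]


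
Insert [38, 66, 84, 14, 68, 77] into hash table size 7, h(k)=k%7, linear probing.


Insert 38: h=3 -> slot 3
Insert 66: h=3, 1 probes -> slot 4
Insert 84: h=0 -> slot 0
Insert 14: h=0, 1 probes -> slot 1
Insert 68: h=5 -> slot 5
Insert 77: h=0, 2 probes -> slot 2

Table: [84, 14, 77, 38, 66, 68, None]


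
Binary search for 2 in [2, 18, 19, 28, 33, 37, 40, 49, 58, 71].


Step 1: lo=0, hi=9, mid=4, val=33
Step 2: lo=0, hi=3, mid=1, val=18
Step 3: lo=0, hi=0, mid=0, val=2

Found at index 0


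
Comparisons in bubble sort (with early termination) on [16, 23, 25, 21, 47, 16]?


Algorithm: bubble sort (with early termination)
Input: [16, 23, 25, 21, 47, 16]
Sorted: [16, 16, 21, 23, 25, 47]

15


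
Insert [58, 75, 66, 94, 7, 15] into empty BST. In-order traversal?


Insert 58: root
Insert 75: R from 58
Insert 66: R from 58 -> L from 75
Insert 94: R from 58 -> R from 75
Insert 7: L from 58
Insert 15: L from 58 -> R from 7

In-order: [7, 15, 58, 66, 75, 94]


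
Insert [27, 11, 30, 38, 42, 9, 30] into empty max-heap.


Insert 27: [27]
Insert 11: [27, 11]
Insert 30: [30, 11, 27]
Insert 38: [38, 30, 27, 11]
Insert 42: [42, 38, 27, 11, 30]
Insert 9: [42, 38, 27, 11, 30, 9]
Insert 30: [42, 38, 30, 11, 30, 9, 27]

Final heap: [42, 38, 30, 11, 30, 9, 27]


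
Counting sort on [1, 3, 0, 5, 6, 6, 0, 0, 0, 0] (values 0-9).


Input: [1, 3, 0, 5, 6, 6, 0, 0, 0, 0]
Counts: [5, 1, 0, 1, 0, 1, 2, 0, 0, 0]

Sorted: [0, 0, 0, 0, 0, 1, 3, 5, 6, 6]


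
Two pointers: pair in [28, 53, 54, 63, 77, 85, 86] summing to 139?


lo=0(28)+hi=6(86)=114
lo=1(53)+hi=6(86)=139

Yes: 53+86=139


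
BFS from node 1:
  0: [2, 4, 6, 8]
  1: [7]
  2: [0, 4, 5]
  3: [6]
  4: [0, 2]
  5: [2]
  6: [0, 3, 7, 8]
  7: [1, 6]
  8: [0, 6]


Visit 1, enqueue [7]
Visit 7, enqueue [6]
Visit 6, enqueue [0, 3, 8]
Visit 0, enqueue [2, 4]
Visit 3, enqueue []
Visit 8, enqueue []
Visit 2, enqueue [5]
Visit 4, enqueue []
Visit 5, enqueue []

BFS order: [1, 7, 6, 0, 3, 8, 2, 4, 5]


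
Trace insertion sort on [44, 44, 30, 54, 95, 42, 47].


Initial: [44, 44, 30, 54, 95, 42, 47]
Insert 44: [44, 44, 30, 54, 95, 42, 47]
Insert 30: [30, 44, 44, 54, 95, 42, 47]
Insert 54: [30, 44, 44, 54, 95, 42, 47]
Insert 95: [30, 44, 44, 54, 95, 42, 47]
Insert 42: [30, 42, 44, 44, 54, 95, 47]
Insert 47: [30, 42, 44, 44, 47, 54, 95]

Sorted: [30, 42, 44, 44, 47, 54, 95]


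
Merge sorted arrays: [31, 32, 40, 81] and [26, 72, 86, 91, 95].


Take 26 from B
Take 31 from A
Take 32 from A
Take 40 from A
Take 72 from B
Take 81 from A

Merged: [26, 31, 32, 40, 72, 81, 86, 91, 95]


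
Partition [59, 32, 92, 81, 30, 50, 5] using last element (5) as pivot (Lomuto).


Pivot: 5
Place pivot at 0: [5, 32, 92, 81, 30, 50, 59]

Partitioned: [5, 32, 92, 81, 30, 50, 59]


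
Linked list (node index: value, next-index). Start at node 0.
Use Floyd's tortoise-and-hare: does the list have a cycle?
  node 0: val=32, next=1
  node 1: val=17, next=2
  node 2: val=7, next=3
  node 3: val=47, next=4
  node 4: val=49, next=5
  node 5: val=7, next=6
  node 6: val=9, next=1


Floyd's tortoise (slow, +1) and hare (fast, +2):
  init: slow=0, fast=0
  step 1: slow=1, fast=2
  step 2: slow=2, fast=4
  step 3: slow=3, fast=6
  step 4: slow=4, fast=2
  step 5: slow=5, fast=4
  step 6: slow=6, fast=6
  slow == fast at node 6: cycle detected

Cycle: yes


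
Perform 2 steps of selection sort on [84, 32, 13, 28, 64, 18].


Initial: [84, 32, 13, 28, 64, 18]
Step 1: min=13 at 2
  Swap: [13, 32, 84, 28, 64, 18]
Step 2: min=18 at 5
  Swap: [13, 18, 84, 28, 64, 32]

After 2 steps: [13, 18, 84, 28, 64, 32]


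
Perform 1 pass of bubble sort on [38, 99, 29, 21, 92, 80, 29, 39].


Initial: [38, 99, 29, 21, 92, 80, 29, 39]
Pass 1: [38, 29, 21, 92, 80, 29, 39, 99] (6 swaps)

After 1 pass: [38, 29, 21, 92, 80, 29, 39, 99]


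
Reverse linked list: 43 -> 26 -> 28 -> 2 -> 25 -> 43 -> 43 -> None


Step 1: curr=43, set curr.next=prev(None) | reversed so far: 43
Step 2: curr=26, set curr.next=prev(43) | reversed so far: 26 -> 43
Step 3: curr=28, set curr.next=prev(26) | reversed so far: 28 -> 26 -> 43
Step 4: curr=2, set curr.next=prev(28) | reversed so far: 2 -> 28 -> 26 -> 43
Step 5: curr=25, set curr.next=prev(2) | reversed so far: 25 -> 2 -> 28 -> 26 -> 43
Step 6: curr=43, set curr.next=prev(25) | reversed so far: 43 -> 25 -> 2 -> 28 -> 26 -> 43
Step 7: curr=43, set curr.next=prev(43) | reversed so far: 43 -> 43 -> 25 -> 2 -> 28 -> 26 -> 43

43 -> 43 -> 25 -> 2 -> 28 -> 26 -> 43 -> None


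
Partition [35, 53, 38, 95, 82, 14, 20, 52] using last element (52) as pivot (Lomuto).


Pivot: 52
  35 <= 52: advance i (no swap)
  38 <= 52: swap -> [35, 38, 53, 95, 82, 14, 20, 52]
  14 <= 52: swap -> [35, 38, 14, 95, 82, 53, 20, 52]
  20 <= 52: swap -> [35, 38, 14, 20, 82, 53, 95, 52]
Place pivot at 4: [35, 38, 14, 20, 52, 53, 95, 82]

Partitioned: [35, 38, 14, 20, 52, 53, 95, 82]


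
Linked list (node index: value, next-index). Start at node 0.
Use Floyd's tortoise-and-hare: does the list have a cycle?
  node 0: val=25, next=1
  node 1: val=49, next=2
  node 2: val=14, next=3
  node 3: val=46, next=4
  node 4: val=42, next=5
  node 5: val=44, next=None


Floyd's tortoise (slow, +1) and hare (fast, +2):
  init: slow=0, fast=0
  step 1: slow=1, fast=2
  step 2: slow=2, fast=4
  step 3: fast 4->5->None, no cycle

Cycle: no


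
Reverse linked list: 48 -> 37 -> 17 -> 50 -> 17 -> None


Step 1: curr=48, set curr.next=prev(None) | reversed so far: 48
Step 2: curr=37, set curr.next=prev(48) | reversed so far: 37 -> 48
Step 3: curr=17, set curr.next=prev(37) | reversed so far: 17 -> 37 -> 48
Step 4: curr=50, set curr.next=prev(17) | reversed so far: 50 -> 17 -> 37 -> 48
Step 5: curr=17, set curr.next=prev(50) | reversed so far: 17 -> 50 -> 17 -> 37 -> 48

17 -> 50 -> 17 -> 37 -> 48 -> None


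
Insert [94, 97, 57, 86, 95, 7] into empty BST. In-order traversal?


Insert 94: root
Insert 97: R from 94
Insert 57: L from 94
Insert 86: L from 94 -> R from 57
Insert 95: R from 94 -> L from 97
Insert 7: L from 94 -> L from 57

In-order: [7, 57, 86, 94, 95, 97]


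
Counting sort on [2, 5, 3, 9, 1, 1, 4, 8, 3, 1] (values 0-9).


Input: [2, 5, 3, 9, 1, 1, 4, 8, 3, 1]
Counts: [0, 3, 1, 2, 1, 1, 0, 0, 1, 1]

Sorted: [1, 1, 1, 2, 3, 3, 4, 5, 8, 9]


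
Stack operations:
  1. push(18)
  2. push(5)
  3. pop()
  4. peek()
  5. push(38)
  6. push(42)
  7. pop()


push(18) -> [18]
push(5) -> [18, 5]
pop()->5, [18]
peek()->18
push(38) -> [18, 38]
push(42) -> [18, 38, 42]
pop()->42, [18, 38]

Final stack: [18, 38]


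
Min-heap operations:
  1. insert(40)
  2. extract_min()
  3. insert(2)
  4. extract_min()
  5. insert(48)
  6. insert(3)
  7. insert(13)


insert(40) -> [40]
extract_min()->40, []
insert(2) -> [2]
extract_min()->2, []
insert(48) -> [48]
insert(3) -> [3, 48]
insert(13) -> [3, 48, 13]

Final heap: [3, 48, 13]


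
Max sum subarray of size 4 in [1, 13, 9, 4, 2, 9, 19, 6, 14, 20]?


[0:4]: 27
[1:5]: 28
[2:6]: 24
[3:7]: 34
[4:8]: 36
[5:9]: 48
[6:10]: 59

Max: 59 at [6:10]


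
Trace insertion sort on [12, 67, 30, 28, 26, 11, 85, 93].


Initial: [12, 67, 30, 28, 26, 11, 85, 93]
Insert 67: [12, 67, 30, 28, 26, 11, 85, 93]
Insert 30: [12, 30, 67, 28, 26, 11, 85, 93]
Insert 28: [12, 28, 30, 67, 26, 11, 85, 93]
Insert 26: [12, 26, 28, 30, 67, 11, 85, 93]
Insert 11: [11, 12, 26, 28, 30, 67, 85, 93]
Insert 85: [11, 12, 26, 28, 30, 67, 85, 93]
Insert 93: [11, 12, 26, 28, 30, 67, 85, 93]

Sorted: [11, 12, 26, 28, 30, 67, 85, 93]


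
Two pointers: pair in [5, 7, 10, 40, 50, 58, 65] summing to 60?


lo=0(5)+hi=6(65)=70
lo=0(5)+hi=5(58)=63
lo=0(5)+hi=4(50)=55
lo=1(7)+hi=4(50)=57
lo=2(10)+hi=4(50)=60

Yes: 10+50=60


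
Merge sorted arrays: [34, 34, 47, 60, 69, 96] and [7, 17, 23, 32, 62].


Take 7 from B
Take 17 from B
Take 23 from B
Take 32 from B
Take 34 from A
Take 34 from A
Take 47 from A
Take 60 from A
Take 62 from B

Merged: [7, 17, 23, 32, 34, 34, 47, 60, 62, 69, 96]


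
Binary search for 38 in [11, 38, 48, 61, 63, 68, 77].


Step 1: lo=0, hi=6, mid=3, val=61
Step 2: lo=0, hi=2, mid=1, val=38

Found at index 1


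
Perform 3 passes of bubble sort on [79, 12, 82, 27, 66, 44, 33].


Initial: [79, 12, 82, 27, 66, 44, 33]
Pass 1: [12, 79, 27, 66, 44, 33, 82] (5 swaps)
Pass 2: [12, 27, 66, 44, 33, 79, 82] (4 swaps)
Pass 3: [12, 27, 44, 33, 66, 79, 82] (2 swaps)

After 3 passes: [12, 27, 44, 33, 66, 79, 82]


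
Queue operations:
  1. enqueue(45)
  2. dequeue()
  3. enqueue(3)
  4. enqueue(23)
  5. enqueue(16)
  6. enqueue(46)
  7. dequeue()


enqueue(45) -> [45]
dequeue()->45, []
enqueue(3) -> [3]
enqueue(23) -> [3, 23]
enqueue(16) -> [3, 23, 16]
enqueue(46) -> [3, 23, 16, 46]
dequeue()->3, [23, 16, 46]

Final queue: [23, 16, 46]


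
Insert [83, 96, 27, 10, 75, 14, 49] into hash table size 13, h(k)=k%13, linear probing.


Insert 83: h=5 -> slot 5
Insert 96: h=5, 1 probes -> slot 6
Insert 27: h=1 -> slot 1
Insert 10: h=10 -> slot 10
Insert 75: h=10, 1 probes -> slot 11
Insert 14: h=1, 1 probes -> slot 2
Insert 49: h=10, 2 probes -> slot 12

Table: [None, 27, 14, None, None, 83, 96, None, None, None, 10, 75, 49]


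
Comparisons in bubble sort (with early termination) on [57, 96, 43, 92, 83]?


Algorithm: bubble sort (with early termination)
Input: [57, 96, 43, 92, 83]
Sorted: [43, 57, 83, 92, 96]

9


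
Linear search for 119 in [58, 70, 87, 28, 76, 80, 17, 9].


i=0: 58!=119
i=1: 70!=119
i=2: 87!=119
i=3: 28!=119
i=4: 76!=119
i=5: 80!=119
i=6: 17!=119
i=7: 9!=119

Not found, 8 comps


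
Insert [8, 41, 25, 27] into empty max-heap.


Insert 8: [8]
Insert 41: [41, 8]
Insert 25: [41, 8, 25]
Insert 27: [41, 27, 25, 8]

Final heap: [41, 27, 25, 8]
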